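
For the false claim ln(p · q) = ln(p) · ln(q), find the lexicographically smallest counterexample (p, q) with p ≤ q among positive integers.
At (1, 1): both sides equal 0, so it holds there.

Substituting (1, 2) into the claim:
LHS = ln(1 · 2) = ln(2) ≈ 0.6931
RHS = ln(1) · ln(2) = 0

Since LHS ≠ RHS, this pair disproves the claim, and no lexicographically smaller pair (p ≤ q, positive integers) does.

For instance (2, 4) is also a counterexample (LHS = ln(8) ≈ 2.079, RHS = ln(2)·ln(4) ≈ 0.9609), but it's lexicographically larger.

Answer: (p, q) = (1, 2)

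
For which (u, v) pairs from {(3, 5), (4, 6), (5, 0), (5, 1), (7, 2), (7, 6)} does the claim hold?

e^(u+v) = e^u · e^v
All pairs

Testing each pair:
(3, 5): LHS = e^8 ≈ 2981, RHS = e^8 ≈ 2981 → holds
(4, 6): LHS = e^10 ≈ 22026.5, RHS = e^10 ≈ 22026.5 → holds
(5, 0): LHS = e^5 ≈ 148.4, RHS = e^5 ≈ 148.4 → holds
(5, 1): LHS = e^6 ≈ 403.4, RHS = e^6 ≈ 403.4 → holds
(7, 2): LHS = e^9 ≈ 8103, RHS = e^9 ≈ 8103 → holds
(7, 6): LHS = e^13 ≈ 442413.4, RHS = e^13 ≈ 442413.4 → holds

Every pair satisfies the claim.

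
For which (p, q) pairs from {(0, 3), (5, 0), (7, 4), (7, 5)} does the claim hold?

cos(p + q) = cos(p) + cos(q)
Testing each pair:
(0, 3): LHS = cos(3) ≈ -0.99, RHS = cos(3) + 1 ≈ 0.01001 → fails
(5, 0): LHS = cos(5) ≈ 0.2837, RHS = cos(5) + 1 ≈ 1.284 → fails
(7, 4): LHS = cos(11) ≈ 0.004426, RHS = cos(4) + cos(7) ≈ 0.1003 → fails
(7, 5): LHS = cos(12) ≈ 0.8439, RHS = cos(5) + cos(7) ≈ 1.038 → fails

No pair satisfies the claim.

Answer: None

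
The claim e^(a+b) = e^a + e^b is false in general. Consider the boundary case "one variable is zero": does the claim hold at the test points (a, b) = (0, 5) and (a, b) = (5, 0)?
No, fails at both test points

At (0, 5): LHS = e^5 ≈ 148.4 ≠ RHS = 1 + e^5 ≈ 149.4
At (5, 0): LHS = e^5 ≈ 148.4 ≠ RHS = 1 + e^5 ≈ 149.4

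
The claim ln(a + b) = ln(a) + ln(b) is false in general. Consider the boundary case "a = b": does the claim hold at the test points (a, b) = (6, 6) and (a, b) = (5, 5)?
No, fails at both test points

At (6, 6): LHS = ln(12) ≈ 2.485 ≠ RHS = 2·ln(6) ≈ 3.584
At (5, 5): LHS = ln(10) ≈ 2.303 ≠ RHS = 2·ln(5) ≈ 3.219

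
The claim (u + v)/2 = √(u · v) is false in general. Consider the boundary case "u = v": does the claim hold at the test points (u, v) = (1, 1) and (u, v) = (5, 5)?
At (1, 1): LHS = 1, RHS = 1 → equal
At (5, 5): LHS = 5, RHS = 5 → equal

So the claim does hold at both of these boundary points, even though it is not an identity.

Answer: Yes, holds at both test points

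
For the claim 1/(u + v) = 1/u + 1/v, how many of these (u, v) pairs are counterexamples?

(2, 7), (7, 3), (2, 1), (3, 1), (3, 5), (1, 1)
6

Testing each pair:
(2, 7): LHS = 1/9, RHS = 9/14 → counterexample
(7, 3): LHS = 1/10, RHS = 10/21 → counterexample
(2, 1): LHS = 1/3, RHS = 3/2 → counterexample
(3, 1): LHS = 1/4, RHS = 4/3 → counterexample
(3, 5): LHS = 1/8, RHS = 8/15 → counterexample
(1, 1): LHS = 1/2, RHS = 2 → counterexample

That makes 6 counterexamples.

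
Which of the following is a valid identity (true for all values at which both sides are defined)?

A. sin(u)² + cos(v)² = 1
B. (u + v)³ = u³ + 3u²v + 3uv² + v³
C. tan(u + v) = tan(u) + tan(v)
A: fails at (2, 5) — LHS = cos(5)² + sin(2)² ≈ 0.9073, RHS = 1.
B: holds — e.g. at (2, 3), both sides equal 125.
C: fails at (1, 3) — LHS = tan(4) ≈ 1.158, RHS = tan(3) + tan(1) ≈ 1.415.

Answer: B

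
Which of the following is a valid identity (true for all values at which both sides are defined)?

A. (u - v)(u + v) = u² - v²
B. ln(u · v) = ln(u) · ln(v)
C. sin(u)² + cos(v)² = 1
A

A: holds — e.g. at (1, 2), both sides equal -3.
B: fails at (1, 4) — LHS = ln(4) ≈ 1.386, RHS = 0.
C: fails at (2, 4) — LHS = cos(4)² + sin(2)² ≈ 1.254, RHS = 1.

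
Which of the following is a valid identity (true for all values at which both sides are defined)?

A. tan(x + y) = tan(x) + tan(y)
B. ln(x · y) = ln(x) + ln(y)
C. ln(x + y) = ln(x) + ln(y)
A: fails at (1, 2) — LHS = tan(3) ≈ -0.1425, RHS = tan(2) + tan(1) ≈ -0.6276.
B: holds — e.g. at (3, 4), both sides equal ln(12) ≈ 2.485.
C: fails at (1, 1) — LHS = ln(2) ≈ 0.6931, RHS = 0.

Answer: B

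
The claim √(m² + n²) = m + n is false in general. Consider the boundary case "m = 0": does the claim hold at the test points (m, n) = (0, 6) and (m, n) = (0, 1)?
At (0, 6): LHS = 6, RHS = 6 → equal
At (0, 1): LHS = 1, RHS = 1 → equal

So the claim does hold at both of these boundary points, even though it is not an identity.

Answer: Yes, holds at both test points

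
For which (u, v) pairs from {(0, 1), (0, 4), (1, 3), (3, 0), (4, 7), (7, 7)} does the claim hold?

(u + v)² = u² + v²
Testing each pair:
(0, 1): LHS = 1, RHS = 1 → holds
(0, 4): LHS = 16, RHS = 16 → holds
(1, 3): LHS = 16, RHS = 10 → fails
(3, 0): LHS = 9, RHS = 9 → holds
(4, 7): LHS = 121, RHS = 65 → fails
(7, 7): LHS = 196, RHS = 98 → fails

3 of 6 pairs satisfy the claim.

Answer: (0, 1), (0, 4), (3, 0)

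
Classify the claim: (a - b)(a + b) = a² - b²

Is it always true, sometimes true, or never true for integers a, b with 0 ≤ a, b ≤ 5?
Always true

The identity holds for every pair in the range. For instance at (a, b) = (2, 1): both sides equal 3.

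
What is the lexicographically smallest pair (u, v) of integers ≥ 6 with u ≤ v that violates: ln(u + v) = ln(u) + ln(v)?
Substituting (6, 6) into the claim:
LHS = ln(6 + 6) = ln(12) ≈ 2.485
RHS = ln(6) + ln(6) = 2·ln(6) ≈ 3.584

Since LHS ≠ RHS, this pair disproves the claim, and no lexicographically smaller pair (u ≤ v, integers ≥ 6) does.

For instance (7, 7) is also a counterexample (LHS = ln(14) ≈ 2.639, RHS = 2·ln(7) ≈ 3.892), but it's lexicographically larger.

Answer: (u, v) = (6, 6)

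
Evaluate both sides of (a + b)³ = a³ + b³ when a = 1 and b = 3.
LHS = (1 + 3)³ = 64
RHS = 1³ + 3³ = 28

LHS ≠ RHS, so the equation does not hold here.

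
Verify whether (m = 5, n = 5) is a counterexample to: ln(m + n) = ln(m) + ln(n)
Substituting m = 5, n = 5:
LHS = ln(5 + 5) = ln(10) ≈ 2.303
RHS = ln(5) + ln(5) = 2·ln(5) ≈ 3.219

Since LHS ≠ RHS, this pair disproves the claim.

Answer: Yes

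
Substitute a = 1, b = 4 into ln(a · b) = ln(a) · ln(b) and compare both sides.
LHS = ln(1 · 4) = ln(4) ≈ 1.386
RHS = ln(1) · ln(4) = 0

LHS ≠ RHS (they differ by about 1.386), so the equation does not hold here.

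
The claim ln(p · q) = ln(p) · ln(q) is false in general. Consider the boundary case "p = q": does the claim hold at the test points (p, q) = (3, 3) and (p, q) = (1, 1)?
At (3, 3): LHS = ln(9) ≈ 2.197 ≠ RHS = ln(3)² ≈ 1.207
At (1, 1): LHS = 0, RHS = 0 → equal

Answer: Only at (1, 1)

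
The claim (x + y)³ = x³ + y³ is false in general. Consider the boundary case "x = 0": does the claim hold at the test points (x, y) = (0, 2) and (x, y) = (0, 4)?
At (0, 2): LHS = 8, RHS = 8 → equal
At (0, 4): LHS = 64, RHS = 64 → equal

So the claim does hold at both of these boundary points, even though it is not an identity.

Answer: Yes, holds at both test points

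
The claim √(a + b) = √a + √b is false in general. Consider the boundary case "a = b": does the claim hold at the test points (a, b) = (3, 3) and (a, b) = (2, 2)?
No, fails at both test points

At (3, 3): LHS = √(6) ≈ 2.449 ≠ RHS = 2·√(3) ≈ 3.464
At (2, 2): LHS = 2 ≠ RHS = 2·√(2) ≈ 2.828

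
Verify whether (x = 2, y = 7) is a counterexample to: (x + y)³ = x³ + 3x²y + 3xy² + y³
Substituting x = 2, y = 7:
LHS = (2 + 7)³ = 729
RHS = 2³ + 3·2²·7 + 3·2·7² + 7³ = 729

The sides agree, so this pair does not disprove the claim.

Answer: No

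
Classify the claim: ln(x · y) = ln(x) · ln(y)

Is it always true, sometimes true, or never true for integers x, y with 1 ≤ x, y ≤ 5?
Sometimes true

It holds at (x, y) = (1, 1) (both sides equal 0), but fails at (x, y) = (4, 4) (LHS = ln(16) ≈ 2.773, RHS = ln(4)² ≈ 1.922).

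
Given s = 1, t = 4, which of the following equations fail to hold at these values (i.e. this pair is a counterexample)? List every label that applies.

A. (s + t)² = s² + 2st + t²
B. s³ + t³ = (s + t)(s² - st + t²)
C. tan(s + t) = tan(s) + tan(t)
Evaluating each claim at the given values:
A. LHS = 25, RHS = 25 → holds here (LHS = RHS)
B. LHS = 65, RHS = 65 → holds here (LHS = RHS)
C. LHS = tan(5) ≈ -3.381, RHS = tan(4) + tan(1) ≈ 2.715 → fails here (LHS ≠ RHS)

Answer: C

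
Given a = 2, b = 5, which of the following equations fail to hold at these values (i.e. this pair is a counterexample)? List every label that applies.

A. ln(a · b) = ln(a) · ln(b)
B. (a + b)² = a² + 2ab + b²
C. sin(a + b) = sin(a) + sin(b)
A, C

Evaluating each claim at the given values:
A. LHS = ln(10) ≈ 2.303, RHS = ln(2)·ln(5) ≈ 1.116 → fails here (LHS ≠ RHS)
B. LHS = 49, RHS = 49 → holds here (LHS = RHS)
C. LHS = sin(7) ≈ 0.657, RHS = sin(5) + sin(2) ≈ -0.04963 → fails here (LHS ≠ RHS)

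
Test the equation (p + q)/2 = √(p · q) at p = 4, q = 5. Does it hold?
Substituting p = 4, q = 5:

LHS = (4 + 5)/2 = 9/2
RHS = √(4 · 5) = 2·√(5) ≈ 4.472

LHS ≠ RHS, so the equation does not hold at this point.

Answer: Fails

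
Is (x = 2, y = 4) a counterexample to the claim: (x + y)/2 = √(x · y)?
Yes

Substituting x = 2, y = 4:
LHS = (2 + 4)/2 = 3
RHS = √(2 · 4) = 2·√(2) ≈ 2.828

Since LHS ≠ RHS, this pair disproves the claim.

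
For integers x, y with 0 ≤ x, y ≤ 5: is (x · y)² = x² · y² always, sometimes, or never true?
Always true

The identity holds for every pair in the range. For instance at (x, y) = (0, 0): both sides equal 0.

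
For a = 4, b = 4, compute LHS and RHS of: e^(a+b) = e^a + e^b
LHS = e^(4+4) = e^8 ≈ 2981
RHS = e^4 + e^4 = 2·e^4 ≈ 109.2

LHS ≠ RHS (they differ by about 2872), so the equation does not hold here.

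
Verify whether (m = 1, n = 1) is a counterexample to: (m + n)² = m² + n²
Yes

Substituting m = 1, n = 1:
LHS = (1 + 1)² = 4
RHS = 1² + 1² = 2

Since LHS ≠ RHS, this pair disproves the claim.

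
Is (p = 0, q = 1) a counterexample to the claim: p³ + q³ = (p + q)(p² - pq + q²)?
Substituting p = 0, q = 1:
LHS = 0³ + 1³ = 1
RHS = (0 + 1)(0² - 0·1 + 1²) = 1

The sides agree, so this pair does not disprove the claim.

Answer: No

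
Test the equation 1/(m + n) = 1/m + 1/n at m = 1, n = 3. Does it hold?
Substituting m = 1, n = 3:

LHS = 1/(1 + 3) = 1/4
RHS = 1/1 + 1/3 = 4/3

LHS ≠ RHS, so the equation does not hold at this point.

Answer: Fails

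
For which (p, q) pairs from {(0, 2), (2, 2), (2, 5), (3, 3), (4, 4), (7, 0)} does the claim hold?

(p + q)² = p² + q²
Testing each pair:
(0, 2): LHS = 4, RHS = 4 → holds
(2, 2): LHS = 16, RHS = 8 → fails
(2, 5): LHS = 49, RHS = 29 → fails
(3, 3): LHS = 36, RHS = 18 → fails
(4, 4): LHS = 64, RHS = 32 → fails
(7, 0): LHS = 49, RHS = 49 → holds

2 of 6 pairs satisfy the claim.

Answer: (0, 2), (7, 0)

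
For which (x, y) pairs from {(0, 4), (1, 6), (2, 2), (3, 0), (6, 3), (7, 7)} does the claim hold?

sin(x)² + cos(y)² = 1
(2, 2), (7, 7)

Testing each pair:
(0, 4): LHS = cos(4)² ≈ 0.4272, RHS = 1 → fails
(1, 6): LHS = sin(1)² + cos(6)² ≈ 1.63, RHS = 1 → fails
(2, 2): LHS = cos(2)² + sin(2)² = 1, RHS = 1 → holds
(3, 0): LHS = sin(3)² + 1 ≈ 1.02, RHS = 1 → fails
(6, 3): LHS = sin(6)² + cos(3)² ≈ 1.058, RHS = 1 → fails
(7, 7): LHS = sin(7)² + cos(7)² = 1, RHS = 1 → holds

2 of 6 pairs satisfy the claim.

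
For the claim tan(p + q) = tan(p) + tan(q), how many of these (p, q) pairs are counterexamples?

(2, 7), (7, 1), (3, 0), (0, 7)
2

Testing each pair:
(2, 7): LHS = tan(9) ≈ -0.4523, RHS = tan(2) + tan(7) ≈ -1.314 → counterexample
(7, 1): LHS = tan(8) ≈ -6.8, RHS = tan(7) + tan(1) ≈ 2.429 → counterexample
(3, 0): LHS = tan(3) ≈ -0.1425, RHS = tan(3) ≈ -0.1425 → satisfies claim
(0, 7): LHS = tan(7) ≈ 0.8714, RHS = tan(7) ≈ 0.8714 → satisfies claim

That makes 2 counterexamples.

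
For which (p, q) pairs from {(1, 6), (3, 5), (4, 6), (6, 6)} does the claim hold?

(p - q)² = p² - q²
(6, 6)

Testing each pair:
(1, 6): LHS = 25, RHS = -35 → fails
(3, 5): LHS = 4, RHS = -16 → fails
(4, 6): LHS = 4, RHS = -20 → fails
(6, 6): LHS = 0, RHS = 0 → holds

1 of 4 pairs satisfies the claim.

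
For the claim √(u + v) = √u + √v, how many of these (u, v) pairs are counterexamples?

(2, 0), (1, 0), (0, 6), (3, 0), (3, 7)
Testing each pair:
(2, 0): LHS = √(2) ≈ 1.414, RHS = √(2) ≈ 1.414 → satisfies claim
(1, 0): LHS = 1, RHS = 1 → satisfies claim
(0, 6): LHS = √(6) ≈ 2.449, RHS = √(6) ≈ 2.449 → satisfies claim
(3, 0): LHS = √(3) ≈ 1.732, RHS = √(3) ≈ 1.732 → satisfies claim
(3, 7): LHS = √(10) ≈ 3.162, RHS = √(3) + √(7) ≈ 4.378 → counterexample

That makes 1 counterexample.

Answer: 1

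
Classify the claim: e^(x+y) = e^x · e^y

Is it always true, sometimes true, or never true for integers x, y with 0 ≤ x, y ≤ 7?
Always true

The identity holds for every pair in the range. For instance at (x, y) = (3, 0): both sides equal e^3 ≈ 20.09.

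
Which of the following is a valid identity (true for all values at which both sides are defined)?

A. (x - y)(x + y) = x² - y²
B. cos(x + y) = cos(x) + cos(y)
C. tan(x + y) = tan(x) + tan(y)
A

A: holds — e.g. at (2, 3), both sides equal -5.
B: fails at (3, 5) — LHS = cos(8) ≈ -0.1455, RHS = cos(3) + cos(5) ≈ -0.7063.
C: fails at (3, 3) — LHS = tan(6) ≈ -0.291, RHS = 2·tan(3) ≈ -0.2851.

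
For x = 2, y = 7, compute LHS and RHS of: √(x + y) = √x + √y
LHS = √(2 + 7) = 3
RHS = √2 + √7 = √(2) + √(7) ≈ 4.06

LHS ≠ RHS (they differ by about 1.06), so the equation does not hold here.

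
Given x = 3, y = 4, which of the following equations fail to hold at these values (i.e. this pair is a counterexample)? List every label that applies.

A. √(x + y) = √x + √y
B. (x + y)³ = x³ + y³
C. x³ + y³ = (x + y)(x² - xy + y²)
Evaluating each claim at the given values:
A. LHS = √(7) ≈ 2.646, RHS = √(3) + 2 ≈ 3.732 → fails here (LHS ≠ RHS)
B. LHS = 343, RHS = 91 → fails here (LHS ≠ RHS)
C. LHS = 91, RHS = 91 → holds here (LHS = RHS)

Answer: A, B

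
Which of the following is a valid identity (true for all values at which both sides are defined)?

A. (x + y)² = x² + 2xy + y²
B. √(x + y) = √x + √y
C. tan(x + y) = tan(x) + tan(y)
A: holds — e.g. at (1, 1), both sides equal 4.
B: fails at (5, 8) — LHS = √(13) ≈ 3.606, RHS = √(5) + 2·√(2) ≈ 5.064.
C: fails at (1, 5) — LHS = tan(6) ≈ -0.291, RHS = tan(5) + tan(1) ≈ -1.823.

Answer: A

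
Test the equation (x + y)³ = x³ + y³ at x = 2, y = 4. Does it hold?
Substituting x = 2, y = 4:

LHS = (2 + 4)³ = 216
RHS = 2³ + 4³ = 72

LHS ≠ RHS, so the equation does not hold at this point.

Answer: Fails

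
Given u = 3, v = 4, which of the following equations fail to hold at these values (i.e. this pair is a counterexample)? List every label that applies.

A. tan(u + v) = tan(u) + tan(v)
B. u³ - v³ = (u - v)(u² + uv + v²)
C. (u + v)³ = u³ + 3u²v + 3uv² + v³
A

Evaluating each claim at the given values:
A. LHS = tan(7) ≈ 0.8714, RHS = tan(3) + tan(4) ≈ 1.015 → fails here (LHS ≠ RHS)
B. LHS = -37, RHS = -37 → holds here (LHS = RHS)
C. LHS = 343, RHS = 343 → holds here (LHS = RHS)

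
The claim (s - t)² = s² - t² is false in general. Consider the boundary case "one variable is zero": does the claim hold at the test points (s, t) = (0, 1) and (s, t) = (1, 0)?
Only at (1, 0)

At (0, 1): LHS = 1 ≠ RHS = -1
At (1, 0): LHS = 1, RHS = 1 → equal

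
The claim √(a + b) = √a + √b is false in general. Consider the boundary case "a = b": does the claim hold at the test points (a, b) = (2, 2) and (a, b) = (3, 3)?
At (2, 2): LHS = 2 ≠ RHS = 2·√(2) ≈ 2.828
At (3, 3): LHS = √(6) ≈ 2.449 ≠ RHS = 2·√(3) ≈ 3.464

Answer: No, fails at both test points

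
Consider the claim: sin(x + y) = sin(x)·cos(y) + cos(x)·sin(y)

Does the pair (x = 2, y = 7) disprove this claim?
Substituting x = 2, y = 7:
LHS = sin(2 + 7) = sin(9) ≈ 0.4121
RHS = sin(2)·cos(7) + cos(2)·sin(7) = sin(7)·cos(2) + sin(2)·cos(7) ≈ 0.4121

The sides agree, so this pair does not disprove the claim.

Answer: No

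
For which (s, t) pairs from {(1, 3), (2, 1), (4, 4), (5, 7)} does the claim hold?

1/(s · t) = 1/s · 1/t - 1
Testing each pair:
(1, 3): LHS = 1/3, RHS = -2/3 → fails
(2, 1): LHS = 1/2, RHS = -1/2 → fails
(4, 4): LHS = 1/16, RHS = -15/16 → fails
(5, 7): LHS = 1/35, RHS = -34/35 → fails

No pair satisfies the claim.

Answer: None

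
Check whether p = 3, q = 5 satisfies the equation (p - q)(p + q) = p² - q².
Holds

Substituting p = 3, q = 5:

LHS = (3 - 5)(3 + 5) = -16
RHS = 3² - 5² = -16

LHS = RHS, so the equation holds at this point.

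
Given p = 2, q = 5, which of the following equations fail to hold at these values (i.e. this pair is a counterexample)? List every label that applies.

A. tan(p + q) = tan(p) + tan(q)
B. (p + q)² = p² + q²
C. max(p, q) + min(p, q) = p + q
Evaluating each claim at the given values:
A. LHS = tan(7) ≈ 0.8714, RHS = tan(5) + tan(2) ≈ -5.566 → fails here (LHS ≠ RHS)
B. LHS = 49, RHS = 29 → fails here (LHS ≠ RHS)
C. LHS = 7, RHS = 7 → holds here (LHS = RHS)

Answer: A, B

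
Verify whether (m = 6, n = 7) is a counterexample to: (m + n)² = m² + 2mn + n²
No

Substituting m = 6, n = 7:
LHS = (6 + 7)² = 169
RHS = 6² + 2·6·7 + 7² = 169

The sides agree, so this pair does not disprove the claim.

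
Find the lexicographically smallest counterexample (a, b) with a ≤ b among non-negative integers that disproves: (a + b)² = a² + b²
(a, b) = (1, 1)

Substituting (1, 1) into the claim:
LHS = (1 + 1)² = 4
RHS = 1² + 1² = 2

Since LHS ≠ RHS, this pair disproves the claim, and no lexicographically smaller pair (a ≤ b, non-negative integers) does.

For instance (1, 4) is also a counterexample (LHS = 25, RHS = 17), but it's lexicographically larger.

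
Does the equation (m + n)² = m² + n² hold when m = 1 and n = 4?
Substituting m = 1, n = 4:

LHS = (1 + 4)² = 25
RHS = 1² + 4² = 17

LHS ≠ RHS, so the equation does not hold at this point.

Answer: Fails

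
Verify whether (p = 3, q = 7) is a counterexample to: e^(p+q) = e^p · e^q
No

Substituting p = 3, q = 7:
LHS = e^(3+7) = e^10 ≈ 22026.5
RHS = e^3 · e^7 = e^10 ≈ 22026.5

The sides agree, so this pair does not disprove the claim.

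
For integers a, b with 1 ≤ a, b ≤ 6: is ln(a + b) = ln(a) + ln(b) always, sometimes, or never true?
It holds at (a, b) = (2, 2) (both sides equal ln(4) ≈ 1.386), but fails at (a, b) = (6, 6) (LHS = ln(12) ≈ 2.485, RHS = 2·ln(6) ≈ 3.584).

Answer: Sometimes true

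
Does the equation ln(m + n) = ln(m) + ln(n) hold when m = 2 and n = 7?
Substituting m = 2, n = 7:

LHS = ln(2 + 7) = ln(9) ≈ 2.197
RHS = ln(2) + ln(7) ≈ 2.639

LHS ≠ RHS, so the equation does not hold at this point.

Answer: Fails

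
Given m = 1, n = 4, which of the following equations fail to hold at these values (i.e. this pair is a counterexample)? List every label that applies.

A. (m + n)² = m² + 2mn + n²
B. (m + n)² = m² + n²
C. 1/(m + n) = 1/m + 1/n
Evaluating each claim at the given values:
A. LHS = 25, RHS = 25 → holds here (LHS = RHS)
B. LHS = 25, RHS = 17 → fails here (LHS ≠ RHS)
C. LHS = 1/5, RHS = 5/4 → fails here (LHS ≠ RHS)

Answer: B, C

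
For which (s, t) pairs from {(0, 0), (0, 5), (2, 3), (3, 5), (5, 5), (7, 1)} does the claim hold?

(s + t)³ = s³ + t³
Testing each pair:
(0, 0): LHS = 0, RHS = 0 → holds
(0, 5): LHS = 125, RHS = 125 → holds
(2, 3): LHS = 125, RHS = 35 → fails
(3, 5): LHS = 512, RHS = 152 → fails
(5, 5): LHS = 1000, RHS = 250 → fails
(7, 1): LHS = 512, RHS = 344 → fails

2 of 6 pairs satisfy the claim.

Answer: (0, 0), (0, 5)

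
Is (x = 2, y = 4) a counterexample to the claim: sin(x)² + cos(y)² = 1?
Substituting x = 2, y = 4:
LHS = sin(2)² + cos(4)² ≈ 1.254
RHS = 1

Since LHS ≠ RHS, this pair disproves the claim.

Answer: Yes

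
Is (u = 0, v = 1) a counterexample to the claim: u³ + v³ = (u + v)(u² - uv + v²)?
No

Substituting u = 0, v = 1:
LHS = 0³ + 1³ = 1
RHS = (0 + 1)(0² - 0·1 + 1²) = 1

The sides agree, so this pair does not disprove the claim.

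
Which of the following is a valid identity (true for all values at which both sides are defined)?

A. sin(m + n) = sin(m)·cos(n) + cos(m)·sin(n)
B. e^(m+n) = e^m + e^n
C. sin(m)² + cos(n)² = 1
A

A: holds — e.g. at (2, 7), both sides equal sin(9) ≈ 0.4121.
B: fails at (2, 2) — LHS = e^4 ≈ 54.6, RHS = 2·e^2 ≈ 14.78.
C: fails at (3, 5) — LHS = sin(3)² + cos(5)² ≈ 0.1004, RHS = 1.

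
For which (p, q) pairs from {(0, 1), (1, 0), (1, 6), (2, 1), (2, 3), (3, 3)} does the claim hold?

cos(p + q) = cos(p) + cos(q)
None

Testing each pair:
(0, 1): LHS = cos(1) ≈ 0.5403, RHS = cos(1) + 1 ≈ 1.54 → fails
(1, 0): LHS = cos(1) ≈ 0.5403, RHS = cos(1) + 1 ≈ 1.54 → fails
(1, 6): LHS = cos(7) ≈ 0.7539, RHS = cos(1) + cos(6) ≈ 1.5 → fails
(2, 1): LHS = cos(3) ≈ -0.99, RHS = cos(2) + cos(1) ≈ 0.1242 → fails
(2, 3): LHS = cos(5) ≈ 0.2837, RHS = cos(3) + cos(2) ≈ -1.406 → fails
(3, 3): LHS = cos(6) ≈ 0.9602, RHS = 2·cos(3) ≈ -1.98 → fails

No pair satisfies the claim.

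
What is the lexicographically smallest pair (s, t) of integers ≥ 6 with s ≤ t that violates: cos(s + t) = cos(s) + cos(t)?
Substituting (6, 6) into the claim:
LHS = cos(6 + 6) = cos(12) ≈ 0.8439
RHS = cos(6) + cos(6) = 2·cos(6) ≈ 1.92

Since LHS ≠ RHS, this pair disproves the claim, and no lexicographically smaller pair (s ≤ t, integers ≥ 6) does.

For instance (12, 12) is also a counterexample (LHS = cos(24) ≈ 0.4242, RHS = 2·cos(12) ≈ 1.688), but it's lexicographically larger.

Answer: (s, t) = (6, 6)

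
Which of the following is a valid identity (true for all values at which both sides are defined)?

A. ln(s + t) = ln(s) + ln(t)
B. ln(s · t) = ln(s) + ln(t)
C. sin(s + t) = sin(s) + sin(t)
B

A: fails at (2, 4) — LHS = ln(6) ≈ 1.792, RHS = ln(2) + ln(4) ≈ 2.079.
B: holds — e.g. at (4, 4), both sides equal ln(16) ≈ 2.773.
C: fails at (3, 7) — LHS = sin(10) ≈ -0.544, RHS = sin(3) + sin(7) ≈ 0.7981.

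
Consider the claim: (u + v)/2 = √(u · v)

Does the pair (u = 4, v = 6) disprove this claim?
Yes

Substituting u = 4, v = 6:
LHS = (4 + 6)/2 = 5
RHS = √(4 · 6) = 2·√(6) ≈ 4.899

Since LHS ≠ RHS, this pair disproves the claim.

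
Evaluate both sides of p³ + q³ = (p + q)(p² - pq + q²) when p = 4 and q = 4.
LHS = 4³ + 4³ = 128
RHS = (4 + 4)(4² - 4·4 + 4²) = 128

LHS = RHS: the two sides agree.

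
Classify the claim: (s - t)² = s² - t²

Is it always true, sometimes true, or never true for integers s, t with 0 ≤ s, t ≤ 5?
Sometimes true

It holds at (s, t) = (3, 3) (both sides equal 0), but fails at (s, t) = (4, 5) (LHS = 1, RHS = -9).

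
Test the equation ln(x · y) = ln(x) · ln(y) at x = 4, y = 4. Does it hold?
Fails

Substituting x = 4, y = 4:

LHS = ln(4 · 4) = ln(16) ≈ 2.773
RHS = ln(4) · ln(4) = ln(4)² ≈ 1.922

LHS ≠ RHS, so the equation does not hold at this point.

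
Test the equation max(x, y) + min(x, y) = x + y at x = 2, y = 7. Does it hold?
Substituting x = 2, y = 7:

LHS = max(2, 7) + min(2, 7) = 9
RHS = 2 + 7 = 9

LHS = RHS, so the equation holds at this point.

Answer: Holds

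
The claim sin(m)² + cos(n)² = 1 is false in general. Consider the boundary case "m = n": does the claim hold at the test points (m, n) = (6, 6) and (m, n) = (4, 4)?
Yes, holds at both test points

At (6, 6): LHS = sin(6)² + cos(6)² = 1, RHS = 1 → equal
At (4, 4): LHS = cos(4)² + sin(4)² = 1, RHS = 1 → equal

So the claim does hold at both of these boundary points, even though it is not an identity.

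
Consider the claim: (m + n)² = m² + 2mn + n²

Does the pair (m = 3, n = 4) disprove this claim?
Substituting m = 3, n = 4:
LHS = (3 + 4)² = 49
RHS = 3² + 2·3·4 + 4² = 49

The sides agree, so this pair does not disprove the claim.

Answer: No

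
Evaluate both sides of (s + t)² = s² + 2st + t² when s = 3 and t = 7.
LHS = (3 + 7)² = 100
RHS = 3² + 2·3·7 + 7² = 100

LHS = RHS: the two sides agree.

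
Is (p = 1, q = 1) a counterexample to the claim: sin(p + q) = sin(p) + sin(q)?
Substituting p = 1, q = 1:
LHS = sin(1 + 1) = sin(2) ≈ 0.9093
RHS = sin(1) + sin(1) = 2·sin(1) ≈ 1.683

Since LHS ≠ RHS, this pair disproves the claim.

Answer: Yes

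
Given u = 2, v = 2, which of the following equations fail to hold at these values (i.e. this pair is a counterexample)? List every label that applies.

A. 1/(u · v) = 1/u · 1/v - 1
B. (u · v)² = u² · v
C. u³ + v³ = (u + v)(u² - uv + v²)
Evaluating each claim at the given values:
A. LHS = 1/4, RHS = -3/4 → fails here (LHS ≠ RHS)
B. LHS = 16, RHS = 8 → fails here (LHS ≠ RHS)
C. LHS = 16, RHS = 16 → holds here (LHS = RHS)

Answer: A, B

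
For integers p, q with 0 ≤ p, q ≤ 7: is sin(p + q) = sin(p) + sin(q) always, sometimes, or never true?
It holds at (p, q) = (0, 3) (both sides equal sin(3) ≈ 0.1411), but fails at (p, q) = (4, 4) (LHS = sin(8) ≈ 0.9894, RHS = 2·sin(4) ≈ -1.514).

Answer: Sometimes true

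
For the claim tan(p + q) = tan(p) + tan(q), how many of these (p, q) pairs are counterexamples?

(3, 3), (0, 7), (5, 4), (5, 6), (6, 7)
4

Testing each pair:
(3, 3): LHS = tan(6) ≈ -0.291, RHS = 2·tan(3) ≈ -0.2851 → counterexample
(0, 7): LHS = tan(7) ≈ 0.8714, RHS = tan(7) ≈ 0.8714 → satisfies claim
(5, 4): LHS = tan(9) ≈ -0.4523, RHS = tan(5) + tan(4) ≈ -2.223 → counterexample
(5, 6): LHS = tan(11) ≈ -226, RHS = tan(5) + tan(6) ≈ -3.672 → counterexample
(6, 7): LHS = tan(13) ≈ 0.463, RHS = tan(6) + tan(7) ≈ 0.5804 → counterexample

That makes 4 counterexamples.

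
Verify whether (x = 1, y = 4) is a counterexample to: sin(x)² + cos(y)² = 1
Yes

Substituting x = 1, y = 4:
LHS = sin(1)² + cos(4)² ≈ 1.135
RHS = 1

Since LHS ≠ RHS, this pair disproves the claim.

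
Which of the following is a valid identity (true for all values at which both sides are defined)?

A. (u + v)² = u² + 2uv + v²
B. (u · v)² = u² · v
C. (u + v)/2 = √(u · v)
A: holds — e.g. at (3, 5), both sides equal 64.
B: fails at (5, 8) — LHS = 1600, RHS = 200.
C: fails at (6, 7) — LHS = 13/2, RHS = √(42) ≈ 6.481.

Answer: A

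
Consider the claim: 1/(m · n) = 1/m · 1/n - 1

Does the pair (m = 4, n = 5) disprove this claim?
Yes

Substituting m = 4, n = 5:
LHS = 1/(4 · 5) = 1/20
RHS = 1/4 · 1/5 - 1 = -19/20

Since LHS ≠ RHS, this pair disproves the claim.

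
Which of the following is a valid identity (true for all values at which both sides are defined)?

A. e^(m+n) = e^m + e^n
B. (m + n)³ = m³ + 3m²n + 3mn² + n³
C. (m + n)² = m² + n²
B

A: fails at (1, 5) — LHS = e^6 ≈ 403.4, RHS = e + e^5 ≈ 151.1.
B: holds — e.g. at (1, 5), both sides equal 216.
C: fails at (1, 5) — LHS = 36, RHS = 26.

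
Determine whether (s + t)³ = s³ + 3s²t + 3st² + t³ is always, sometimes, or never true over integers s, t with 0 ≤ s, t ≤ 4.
The identity holds for every pair in the range. For instance at (s, t) = (2, 4): both sides equal 216.

Answer: Always true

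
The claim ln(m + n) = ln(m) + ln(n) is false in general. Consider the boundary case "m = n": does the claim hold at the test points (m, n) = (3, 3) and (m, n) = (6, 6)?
No, fails at both test points

At (3, 3): LHS = ln(6) ≈ 1.792 ≠ RHS = 2·ln(3) ≈ 2.197
At (6, 6): LHS = ln(12) ≈ 2.485 ≠ RHS = 2·ln(6) ≈ 3.584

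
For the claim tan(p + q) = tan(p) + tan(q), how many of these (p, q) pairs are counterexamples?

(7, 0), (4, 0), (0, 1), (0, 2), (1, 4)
1

Testing each pair:
(7, 0): LHS = tan(7) ≈ 0.8714, RHS = tan(7) ≈ 0.8714 → satisfies claim
(4, 0): LHS = tan(4) ≈ 1.158, RHS = tan(4) ≈ 1.158 → satisfies claim
(0, 1): LHS = tan(1) ≈ 1.557, RHS = tan(1) ≈ 1.557 → satisfies claim
(0, 2): LHS = tan(2) ≈ -2.185, RHS = tan(2) ≈ -2.185 → satisfies claim
(1, 4): LHS = tan(5) ≈ -3.381, RHS = tan(4) + tan(1) ≈ 2.715 → counterexample

That makes 1 counterexample.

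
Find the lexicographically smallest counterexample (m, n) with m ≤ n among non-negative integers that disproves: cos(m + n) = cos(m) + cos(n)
Substituting (0, 0) into the claim:
LHS = cos(0 + 0) = 1
RHS = cos(0) + cos(0) = 2

Since LHS ≠ RHS, this pair disproves the claim, and no lexicographically smaller pair (m ≤ n, non-negative integers) does.

For instance (2, 2) is also a counterexample (LHS = cos(4) ≈ -0.6536, RHS = 2·cos(2) ≈ -0.8323), but it's lexicographically larger.

Answer: (m, n) = (0, 0)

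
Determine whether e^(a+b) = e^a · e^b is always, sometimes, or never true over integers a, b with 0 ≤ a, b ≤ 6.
Always true

The identity holds for every pair in the range. For instance at (a, b) = (3, 3): both sides equal e^6 ≈ 403.4.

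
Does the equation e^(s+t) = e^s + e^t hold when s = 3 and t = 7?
Substituting s = 3, t = 7:

LHS = e^(3+7) = e^10 ≈ 22026.5
RHS = e^3 + e^7 ≈ 1117

LHS ≠ RHS, so the equation does not hold at this point.

Answer: Fails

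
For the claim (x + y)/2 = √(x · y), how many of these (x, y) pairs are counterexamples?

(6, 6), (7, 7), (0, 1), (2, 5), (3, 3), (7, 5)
3

Testing each pair:
(6, 6): LHS = 6, RHS = 6 → satisfies claim
(7, 7): LHS = 7, RHS = 7 → satisfies claim
(0, 1): LHS = 1/2, RHS = 0 → counterexample
(2, 5): LHS = 7/2, RHS = √(10) ≈ 3.162 → counterexample
(3, 3): LHS = 3, RHS = 3 → satisfies claim
(7, 5): LHS = 6, RHS = √(35) ≈ 5.916 → counterexample

That makes 3 counterexamples.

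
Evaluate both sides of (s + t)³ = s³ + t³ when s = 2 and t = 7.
LHS = (2 + 7)³ = 729
RHS = 2³ + 7³ = 351

LHS ≠ RHS, so the equation does not hold here.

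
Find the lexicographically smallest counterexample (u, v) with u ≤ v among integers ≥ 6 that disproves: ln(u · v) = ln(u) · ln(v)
(u, v) = (6, 6)

Substituting (6, 6) into the claim:
LHS = ln(6 · 6) = ln(36) ≈ 3.584
RHS = ln(6) · ln(6) = ln(6)² ≈ 3.21

Since LHS ≠ RHS, this pair disproves the claim, and no lexicographically smaller pair (u ≤ v, integers ≥ 6) does.

For instance (6, 8) is also a counterexample (LHS = ln(48) ≈ 3.871, RHS = ln(6)·ln(8) ≈ 3.726), but it's lexicographically larger.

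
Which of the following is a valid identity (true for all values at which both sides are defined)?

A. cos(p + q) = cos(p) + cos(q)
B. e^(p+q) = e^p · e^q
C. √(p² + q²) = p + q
B

A: fails at (0, 1) — LHS = cos(1) ≈ 0.5403, RHS = cos(1) + 1 ≈ 1.54.
B: holds — e.g. at (4, 4), both sides equal e^8 ≈ 2981.
C: fails at (2, 3) — LHS = √(13) ≈ 3.606, RHS = 5.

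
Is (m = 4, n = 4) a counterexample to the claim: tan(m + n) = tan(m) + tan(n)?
Substituting m = 4, n = 4:
LHS = tan(4 + 4) = tan(8) ≈ -6.8
RHS = tan(4) + tan(4) = 2·tan(4) ≈ 2.316

Since LHS ≠ RHS, this pair disproves the claim.

Answer: Yes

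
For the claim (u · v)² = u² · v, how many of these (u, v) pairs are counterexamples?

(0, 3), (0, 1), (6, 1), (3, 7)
1

Testing each pair:
(0, 3): LHS = 0, RHS = 0 → satisfies claim
(0, 1): LHS = 0, RHS = 0 → satisfies claim
(6, 1): LHS = 36, RHS = 36 → satisfies claim
(3, 7): LHS = 441, RHS = 63 → counterexample

That makes 1 counterexample.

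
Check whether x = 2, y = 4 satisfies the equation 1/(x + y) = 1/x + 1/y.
Fails

Substituting x = 2, y = 4:

LHS = 1/(2 + 4) = 1/6
RHS = 1/2 + 1/4 = 3/4

LHS ≠ RHS, so the equation does not hold at this point.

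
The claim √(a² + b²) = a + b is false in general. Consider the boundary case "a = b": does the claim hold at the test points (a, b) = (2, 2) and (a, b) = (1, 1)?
No, fails at both test points

At (2, 2): LHS = 2·√(2) ≈ 2.828 ≠ RHS = 4
At (1, 1): LHS = √(2) ≈ 1.414 ≠ RHS = 2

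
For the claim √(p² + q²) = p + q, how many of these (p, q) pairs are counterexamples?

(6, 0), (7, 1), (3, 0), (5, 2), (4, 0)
Testing each pair:
(6, 0): LHS = 6, RHS = 6 → satisfies claim
(7, 1): LHS = 5·√(2) ≈ 7.071, RHS = 8 → counterexample
(3, 0): LHS = 3, RHS = 3 → satisfies claim
(5, 2): LHS = √(29) ≈ 5.385, RHS = 7 → counterexample
(4, 0): LHS = 4, RHS = 4 → satisfies claim

That makes 2 counterexamples.

Answer: 2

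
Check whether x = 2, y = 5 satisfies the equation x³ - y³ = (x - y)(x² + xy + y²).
Substituting x = 2, y = 5:

LHS = 2³ - 5³ = -117
RHS = (2 - 5)(2² + 2·5 + 5²) = -117

LHS = RHS, so the equation holds at this point.

Answer: Holds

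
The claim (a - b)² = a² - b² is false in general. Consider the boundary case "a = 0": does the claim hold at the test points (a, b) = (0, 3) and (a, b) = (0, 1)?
At (0, 3): LHS = 9 ≠ RHS = -9
At (0, 1): LHS = 1 ≠ RHS = -1

Answer: No, fails at both test points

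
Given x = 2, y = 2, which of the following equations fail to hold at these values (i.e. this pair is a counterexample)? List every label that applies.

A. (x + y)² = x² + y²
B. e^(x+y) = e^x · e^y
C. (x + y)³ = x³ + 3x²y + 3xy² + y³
Evaluating each claim at the given values:
A. LHS = 16, RHS = 8 → fails here (LHS ≠ RHS)
B. LHS = e^4 ≈ 54.6, RHS = e^4 ≈ 54.6 → holds here (LHS = RHS)
C. LHS = 64, RHS = 64 → holds here (LHS = RHS)

Answer: A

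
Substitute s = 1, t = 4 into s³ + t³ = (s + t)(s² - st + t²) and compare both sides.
LHS = 1³ + 4³ = 65
RHS = (1 + 4)(1² - 1·4 + 4²) = 65

LHS = RHS: the two sides agree.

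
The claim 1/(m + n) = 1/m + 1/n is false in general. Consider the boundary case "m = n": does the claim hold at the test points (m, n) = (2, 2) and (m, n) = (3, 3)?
At (2, 2): LHS = 1/4 ≠ RHS = 1
At (3, 3): LHS = 1/6 ≠ RHS = 2/3

Answer: No, fails at both test points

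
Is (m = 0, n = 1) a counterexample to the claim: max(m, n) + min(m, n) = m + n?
No

Substituting m = 0, n = 1:
LHS = max(0, 1) + min(0, 1) = 1
RHS = 0 + 1 = 1

The sides agree, so this pair does not disprove the claim.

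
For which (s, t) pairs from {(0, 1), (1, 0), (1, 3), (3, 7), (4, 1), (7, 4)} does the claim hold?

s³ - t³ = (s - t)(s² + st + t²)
Testing each pair:
(0, 1): LHS = -1, RHS = -1 → holds
(1, 0): LHS = 1, RHS = 1 → holds
(1, 3): LHS = -26, RHS = -26 → holds
(3, 7): LHS = -316, RHS = -316 → holds
(4, 1): LHS = 63, RHS = 63 → holds
(7, 4): LHS = 279, RHS = 279 → holds

Every pair satisfies the claim.

Answer: All pairs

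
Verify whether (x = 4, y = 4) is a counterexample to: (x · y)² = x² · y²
No

Substituting x = 4, y = 4:
LHS = (4 · 4)² = 256
RHS = 4² · 4² = 256

The sides agree, so this pair does not disprove the claim.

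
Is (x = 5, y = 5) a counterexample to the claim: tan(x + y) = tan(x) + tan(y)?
Substituting x = 5, y = 5:
LHS = tan(5 + 5) = tan(10) ≈ 0.6484
RHS = tan(5) + tan(5) = 2·tan(5) ≈ -6.761

Since LHS ≠ RHS, this pair disproves the claim.

Answer: Yes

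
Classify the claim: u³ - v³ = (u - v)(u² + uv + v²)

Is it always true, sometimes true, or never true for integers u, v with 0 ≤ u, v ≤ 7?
The identity holds for every pair in the range. For instance at (u, v) = (5, 0): both sides equal 125.

Answer: Always true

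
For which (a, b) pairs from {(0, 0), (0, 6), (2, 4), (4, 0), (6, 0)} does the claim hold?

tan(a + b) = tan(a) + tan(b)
Testing each pair:
(0, 0): LHS = 0, RHS = 0 → holds
(0, 6): LHS = tan(6) ≈ -0.291, RHS = tan(6) ≈ -0.291 → holds
(2, 4): LHS = tan(6) ≈ -0.291, RHS = tan(2) + tan(4) ≈ -1.027 → fails
(4, 0): LHS = tan(4) ≈ 1.158, RHS = tan(4) ≈ 1.158 → holds
(6, 0): LHS = tan(6) ≈ -0.291, RHS = tan(6) ≈ -0.291 → holds

4 of 5 pairs satisfy the claim.

Answer: (0, 0), (0, 6), (4, 0), (6, 0)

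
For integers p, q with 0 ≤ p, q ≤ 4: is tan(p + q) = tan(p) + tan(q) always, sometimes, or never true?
It holds at (p, q) = (4, 0) (both sides equal tan(4) ≈ 1.158), but fails at (p, q) = (4, 4) (LHS = tan(8) ≈ -6.8, RHS = 2·tan(4) ≈ 2.316).

Answer: Sometimes true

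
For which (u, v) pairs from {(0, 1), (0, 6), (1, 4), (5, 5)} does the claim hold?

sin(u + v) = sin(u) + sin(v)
(0, 1), (0, 6)

Testing each pair:
(0, 1): LHS = sin(1) ≈ 0.8415, RHS = sin(1) ≈ 0.8415 → holds
(0, 6): LHS = sin(6) ≈ -0.2794, RHS = sin(6) ≈ -0.2794 → holds
(1, 4): LHS = sin(5) ≈ -0.9589, RHS = sin(4) + sin(1) ≈ 0.08467 → fails
(5, 5): LHS = sin(10) ≈ -0.544, RHS = 2·sin(5) ≈ -1.918 → fails

2 of 4 pairs satisfy the claim.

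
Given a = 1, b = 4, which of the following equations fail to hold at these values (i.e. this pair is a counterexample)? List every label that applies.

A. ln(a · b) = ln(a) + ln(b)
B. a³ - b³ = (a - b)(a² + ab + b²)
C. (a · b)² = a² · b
C

Evaluating each claim at the given values:
A. LHS = ln(4) ≈ 1.386, RHS = ln(4) ≈ 1.386 → holds here (LHS = RHS)
B. LHS = -63, RHS = -63 → holds here (LHS = RHS)
C. LHS = 16, RHS = 4 → fails here (LHS ≠ RHS)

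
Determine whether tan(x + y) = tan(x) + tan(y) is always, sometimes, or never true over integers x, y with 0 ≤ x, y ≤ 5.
It holds at (x, y) = (0, 1) (both sides equal tan(1) ≈ 1.557), but fails at (x, y) = (4, 3) (LHS = tan(7) ≈ 0.8714, RHS = tan(3) + tan(4) ≈ 1.015).

Answer: Sometimes true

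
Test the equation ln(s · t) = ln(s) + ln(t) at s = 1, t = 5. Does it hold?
Holds

Substituting s = 1, t = 5:

LHS = ln(1 · 5) = ln(5) ≈ 1.609
RHS = ln(1) + ln(5) = ln(5) ≈ 1.609

LHS = RHS, so the equation holds at this point.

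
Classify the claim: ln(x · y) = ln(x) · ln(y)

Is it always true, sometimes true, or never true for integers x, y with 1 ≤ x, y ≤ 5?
Sometimes true

It holds at (x, y) = (1, 1) (both sides equal 0), but fails at (x, y) = (3, 3) (LHS = ln(9) ≈ 2.197, RHS = ln(3)² ≈ 1.207).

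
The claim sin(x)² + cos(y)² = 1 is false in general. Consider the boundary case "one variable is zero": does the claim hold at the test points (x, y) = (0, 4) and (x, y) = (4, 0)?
At (0, 4): LHS = cos(4)² ≈ 0.4272 ≠ RHS = 1
At (4, 0): LHS = sin(4)² + 1 ≈ 1.573 ≠ RHS = 1

Answer: No, fails at both test points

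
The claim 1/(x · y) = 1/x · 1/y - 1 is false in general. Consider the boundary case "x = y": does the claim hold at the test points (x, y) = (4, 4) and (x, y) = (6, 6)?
No, fails at both test points

At (4, 4): LHS = 1/16 ≠ RHS = -15/16
At (6, 6): LHS = 1/36 ≠ RHS = -35/36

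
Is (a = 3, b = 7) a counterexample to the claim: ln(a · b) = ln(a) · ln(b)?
Yes

Substituting a = 3, b = 7:
LHS = ln(3 · 7) = ln(21) ≈ 3.045
RHS = ln(3) · ln(7) ≈ 2.138

Since LHS ≠ RHS, this pair disproves the claim.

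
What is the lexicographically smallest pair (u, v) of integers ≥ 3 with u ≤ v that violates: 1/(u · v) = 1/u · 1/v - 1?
(u, v) = (3, 3)

Substituting (3, 3) into the claim:
LHS = 1/(3 · 3) = 1/9
RHS = 1/3 · 1/3 - 1 = -8/9

Since LHS ≠ RHS, this pair disproves the claim, and no lexicographically smaller pair (u ≤ v, integers ≥ 3) does.

For instance (3, 8) is also a counterexample (LHS = 1/24, RHS = -23/24), but it's lexicographically larger.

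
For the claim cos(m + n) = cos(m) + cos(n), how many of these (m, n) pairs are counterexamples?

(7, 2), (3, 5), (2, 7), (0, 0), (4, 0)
Testing each pair:
(7, 2): LHS = cos(9) ≈ -0.9111, RHS = cos(2) + cos(7) ≈ 0.3378 → counterexample
(3, 5): LHS = cos(8) ≈ -0.1455, RHS = cos(3) + cos(5) ≈ -0.7063 → counterexample
(2, 7): LHS = cos(9) ≈ -0.9111, RHS = cos(2) + cos(7) ≈ 0.3378 → counterexample
(0, 0): LHS = 1, RHS = 2 → counterexample
(4, 0): LHS = cos(4) ≈ -0.6536, RHS = cos(4) + 1 ≈ 0.3464 → counterexample

That makes 5 counterexamples.

Answer: 5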